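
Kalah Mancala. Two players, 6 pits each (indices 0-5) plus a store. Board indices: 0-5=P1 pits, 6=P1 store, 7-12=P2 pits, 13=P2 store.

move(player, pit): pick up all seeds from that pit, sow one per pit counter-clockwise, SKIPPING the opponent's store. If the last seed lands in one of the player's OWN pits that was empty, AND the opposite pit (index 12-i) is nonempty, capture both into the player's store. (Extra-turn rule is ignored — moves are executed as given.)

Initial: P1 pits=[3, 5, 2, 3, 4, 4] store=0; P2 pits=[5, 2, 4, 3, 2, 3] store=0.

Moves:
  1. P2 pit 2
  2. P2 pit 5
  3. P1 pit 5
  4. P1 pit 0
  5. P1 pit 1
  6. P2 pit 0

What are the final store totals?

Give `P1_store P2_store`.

Move 1: P2 pit2 -> P1=[3,5,2,3,4,4](0) P2=[5,2,0,4,3,4](1)
Move 2: P2 pit5 -> P1=[4,6,3,3,4,4](0) P2=[5,2,0,4,3,0](2)
Move 3: P1 pit5 -> P1=[4,6,3,3,4,0](1) P2=[6,3,1,4,3,0](2)
Move 4: P1 pit0 -> P1=[0,7,4,4,5,0](1) P2=[6,3,1,4,3,0](2)
Move 5: P1 pit1 -> P1=[0,0,5,5,6,1](2) P2=[7,4,1,4,3,0](2)
Move 6: P2 pit0 -> P1=[1,0,5,5,6,1](2) P2=[0,5,2,5,4,1](3)

Answer: 2 3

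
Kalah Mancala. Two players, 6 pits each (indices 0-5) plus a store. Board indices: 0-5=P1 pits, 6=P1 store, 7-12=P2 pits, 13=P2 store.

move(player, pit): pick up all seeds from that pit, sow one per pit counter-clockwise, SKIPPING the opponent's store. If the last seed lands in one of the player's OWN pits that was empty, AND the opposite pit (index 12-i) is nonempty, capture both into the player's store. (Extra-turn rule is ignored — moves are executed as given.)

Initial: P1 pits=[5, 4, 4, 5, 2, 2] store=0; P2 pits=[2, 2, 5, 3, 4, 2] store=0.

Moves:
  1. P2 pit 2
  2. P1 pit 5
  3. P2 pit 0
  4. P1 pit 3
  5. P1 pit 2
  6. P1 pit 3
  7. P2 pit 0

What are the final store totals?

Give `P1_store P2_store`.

Answer: 3 1

Derivation:
Move 1: P2 pit2 -> P1=[6,4,4,5,2,2](0) P2=[2,2,0,4,5,3](1)
Move 2: P1 pit5 -> P1=[6,4,4,5,2,0](1) P2=[3,2,0,4,5,3](1)
Move 3: P2 pit0 -> P1=[6,4,4,5,2,0](1) P2=[0,3,1,5,5,3](1)
Move 4: P1 pit3 -> P1=[6,4,4,0,3,1](2) P2=[1,4,1,5,5,3](1)
Move 5: P1 pit2 -> P1=[6,4,0,1,4,2](3) P2=[1,4,1,5,5,3](1)
Move 6: P1 pit3 -> P1=[6,4,0,0,5,2](3) P2=[1,4,1,5,5,3](1)
Move 7: P2 pit0 -> P1=[6,4,0,0,5,2](3) P2=[0,5,1,5,5,3](1)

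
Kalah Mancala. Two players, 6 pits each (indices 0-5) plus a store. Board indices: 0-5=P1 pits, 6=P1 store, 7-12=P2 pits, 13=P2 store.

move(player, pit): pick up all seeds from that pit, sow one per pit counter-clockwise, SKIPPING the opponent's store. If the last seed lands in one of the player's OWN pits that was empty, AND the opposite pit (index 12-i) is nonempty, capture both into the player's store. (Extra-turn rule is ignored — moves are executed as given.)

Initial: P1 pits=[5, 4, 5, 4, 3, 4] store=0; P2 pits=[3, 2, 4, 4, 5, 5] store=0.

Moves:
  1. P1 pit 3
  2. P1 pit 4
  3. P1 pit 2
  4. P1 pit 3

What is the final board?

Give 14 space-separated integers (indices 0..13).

Move 1: P1 pit3 -> P1=[5,4,5,0,4,5](1) P2=[4,2,4,4,5,5](0)
Move 2: P1 pit4 -> P1=[5,4,5,0,0,6](2) P2=[5,3,4,4,5,5](0)
Move 3: P1 pit2 -> P1=[5,4,0,1,1,7](3) P2=[6,3,4,4,5,5](0)
Move 4: P1 pit3 -> P1=[5,4,0,0,2,7](3) P2=[6,3,4,4,5,5](0)

Answer: 5 4 0 0 2 7 3 6 3 4 4 5 5 0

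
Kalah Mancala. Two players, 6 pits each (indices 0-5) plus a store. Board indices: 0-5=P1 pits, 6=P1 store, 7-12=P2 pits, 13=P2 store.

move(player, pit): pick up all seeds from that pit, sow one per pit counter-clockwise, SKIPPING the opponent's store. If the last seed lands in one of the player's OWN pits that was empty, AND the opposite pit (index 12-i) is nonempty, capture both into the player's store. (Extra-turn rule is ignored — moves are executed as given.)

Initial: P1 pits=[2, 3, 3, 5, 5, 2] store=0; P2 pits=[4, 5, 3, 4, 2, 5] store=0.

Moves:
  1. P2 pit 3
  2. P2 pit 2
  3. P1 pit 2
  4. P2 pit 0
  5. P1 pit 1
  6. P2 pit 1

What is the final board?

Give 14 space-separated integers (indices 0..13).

Answer: 4 0 1 7 7 3 0 0 0 2 3 6 8 2

Derivation:
Move 1: P2 pit3 -> P1=[3,3,3,5,5,2](0) P2=[4,5,3,0,3,6](1)
Move 2: P2 pit2 -> P1=[3,3,3,5,5,2](0) P2=[4,5,0,1,4,7](1)
Move 3: P1 pit2 -> P1=[3,3,0,6,6,3](0) P2=[4,5,0,1,4,7](1)
Move 4: P2 pit0 -> P1=[3,3,0,6,6,3](0) P2=[0,6,1,2,5,7](1)
Move 5: P1 pit1 -> P1=[3,0,1,7,7,3](0) P2=[0,6,1,2,5,7](1)
Move 6: P2 pit1 -> P1=[4,0,1,7,7,3](0) P2=[0,0,2,3,6,8](2)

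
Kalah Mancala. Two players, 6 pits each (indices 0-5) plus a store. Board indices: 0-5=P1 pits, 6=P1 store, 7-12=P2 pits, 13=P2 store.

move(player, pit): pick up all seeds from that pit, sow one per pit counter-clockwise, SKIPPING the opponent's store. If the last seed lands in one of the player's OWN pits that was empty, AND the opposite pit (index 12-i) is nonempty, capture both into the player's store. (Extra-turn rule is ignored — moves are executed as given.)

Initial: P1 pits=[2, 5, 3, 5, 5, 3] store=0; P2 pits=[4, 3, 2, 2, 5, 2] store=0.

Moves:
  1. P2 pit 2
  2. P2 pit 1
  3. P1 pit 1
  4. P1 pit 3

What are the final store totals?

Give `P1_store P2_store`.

Move 1: P2 pit2 -> P1=[2,5,3,5,5,3](0) P2=[4,3,0,3,6,2](0)
Move 2: P2 pit1 -> P1=[2,5,3,5,5,3](0) P2=[4,0,1,4,7,2](0)
Move 3: P1 pit1 -> P1=[2,0,4,6,6,4](1) P2=[4,0,1,4,7,2](0)
Move 4: P1 pit3 -> P1=[2,0,4,0,7,5](2) P2=[5,1,2,4,7,2](0)

Answer: 2 0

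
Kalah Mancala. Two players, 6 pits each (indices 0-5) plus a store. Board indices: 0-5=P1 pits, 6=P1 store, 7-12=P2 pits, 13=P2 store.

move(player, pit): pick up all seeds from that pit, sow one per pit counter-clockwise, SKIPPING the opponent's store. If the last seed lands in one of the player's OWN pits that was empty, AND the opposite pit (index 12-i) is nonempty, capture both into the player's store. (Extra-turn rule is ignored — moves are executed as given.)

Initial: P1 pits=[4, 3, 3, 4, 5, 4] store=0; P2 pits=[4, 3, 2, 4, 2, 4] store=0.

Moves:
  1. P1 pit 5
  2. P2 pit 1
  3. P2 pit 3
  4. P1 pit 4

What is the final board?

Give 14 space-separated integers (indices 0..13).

Move 1: P1 pit5 -> P1=[4,3,3,4,5,0](1) P2=[5,4,3,4,2,4](0)
Move 2: P2 pit1 -> P1=[4,3,3,4,5,0](1) P2=[5,0,4,5,3,5](0)
Move 3: P2 pit3 -> P1=[5,4,3,4,5,0](1) P2=[5,0,4,0,4,6](1)
Move 4: P1 pit4 -> P1=[5,4,3,4,0,1](2) P2=[6,1,5,0,4,6](1)

Answer: 5 4 3 4 0 1 2 6 1 5 0 4 6 1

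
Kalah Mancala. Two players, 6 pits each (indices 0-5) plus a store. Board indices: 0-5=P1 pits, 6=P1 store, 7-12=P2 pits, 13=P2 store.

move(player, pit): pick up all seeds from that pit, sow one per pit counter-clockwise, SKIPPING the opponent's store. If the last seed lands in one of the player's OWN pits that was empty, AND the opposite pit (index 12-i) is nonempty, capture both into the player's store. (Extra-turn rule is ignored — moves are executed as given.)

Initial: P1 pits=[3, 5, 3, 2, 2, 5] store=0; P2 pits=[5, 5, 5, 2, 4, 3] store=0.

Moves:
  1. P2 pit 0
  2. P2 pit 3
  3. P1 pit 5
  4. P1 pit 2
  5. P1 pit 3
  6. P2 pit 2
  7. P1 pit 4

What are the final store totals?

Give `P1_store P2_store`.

Answer: 5 2

Derivation:
Move 1: P2 pit0 -> P1=[3,5,3,2,2,5](0) P2=[0,6,6,3,5,4](0)
Move 2: P2 pit3 -> P1=[3,5,3,2,2,5](0) P2=[0,6,6,0,6,5](1)
Move 3: P1 pit5 -> P1=[3,5,3,2,2,0](1) P2=[1,7,7,1,6,5](1)
Move 4: P1 pit2 -> P1=[3,5,0,3,3,0](3) P2=[0,7,7,1,6,5](1)
Move 5: P1 pit3 -> P1=[3,5,0,0,4,1](4) P2=[0,7,7,1,6,5](1)
Move 6: P2 pit2 -> P1=[4,6,1,0,4,1](4) P2=[0,7,0,2,7,6](2)
Move 7: P1 pit4 -> P1=[4,6,1,0,0,2](5) P2=[1,8,0,2,7,6](2)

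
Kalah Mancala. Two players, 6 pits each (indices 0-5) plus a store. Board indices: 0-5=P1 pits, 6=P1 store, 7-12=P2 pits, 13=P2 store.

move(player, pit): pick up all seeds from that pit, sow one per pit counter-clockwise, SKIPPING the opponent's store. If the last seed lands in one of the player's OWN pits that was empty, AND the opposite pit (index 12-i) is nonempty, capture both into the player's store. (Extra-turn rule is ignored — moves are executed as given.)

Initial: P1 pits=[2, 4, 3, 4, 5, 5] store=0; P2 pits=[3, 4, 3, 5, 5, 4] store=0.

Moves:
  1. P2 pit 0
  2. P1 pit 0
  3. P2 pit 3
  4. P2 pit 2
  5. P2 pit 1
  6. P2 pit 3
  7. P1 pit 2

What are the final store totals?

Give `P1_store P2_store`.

Answer: 1 3

Derivation:
Move 1: P2 pit0 -> P1=[2,4,3,4,5,5](0) P2=[0,5,4,6,5,4](0)
Move 2: P1 pit0 -> P1=[0,5,4,4,5,5](0) P2=[0,5,4,6,5,4](0)
Move 3: P2 pit3 -> P1=[1,6,5,4,5,5](0) P2=[0,5,4,0,6,5](1)
Move 4: P2 pit2 -> P1=[1,6,5,4,5,5](0) P2=[0,5,0,1,7,6](2)
Move 5: P2 pit1 -> P1=[1,6,5,4,5,5](0) P2=[0,0,1,2,8,7](3)
Move 6: P2 pit3 -> P1=[1,6,5,4,5,5](0) P2=[0,0,1,0,9,8](3)
Move 7: P1 pit2 -> P1=[1,6,0,5,6,6](1) P2=[1,0,1,0,9,8](3)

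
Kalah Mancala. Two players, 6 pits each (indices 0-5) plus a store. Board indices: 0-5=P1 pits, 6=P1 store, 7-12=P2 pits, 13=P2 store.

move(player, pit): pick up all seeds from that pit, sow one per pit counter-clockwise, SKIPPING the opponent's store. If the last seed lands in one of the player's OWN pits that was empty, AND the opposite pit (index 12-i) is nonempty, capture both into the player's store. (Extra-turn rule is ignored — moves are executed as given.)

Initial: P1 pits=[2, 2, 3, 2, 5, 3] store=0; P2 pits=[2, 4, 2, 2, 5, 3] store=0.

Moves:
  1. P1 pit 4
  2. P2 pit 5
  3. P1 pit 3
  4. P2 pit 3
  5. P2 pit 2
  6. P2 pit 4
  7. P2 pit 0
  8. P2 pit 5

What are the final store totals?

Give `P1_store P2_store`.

Move 1: P1 pit4 -> P1=[2,2,3,2,0,4](1) P2=[3,5,3,2,5,3](0)
Move 2: P2 pit5 -> P1=[3,3,3,2,0,4](1) P2=[3,5,3,2,5,0](1)
Move 3: P1 pit3 -> P1=[3,3,3,0,1,5](1) P2=[3,5,3,2,5,0](1)
Move 4: P2 pit3 -> P1=[0,3,3,0,1,5](1) P2=[3,5,3,0,6,0](5)
Move 5: P2 pit2 -> P1=[0,3,3,0,1,5](1) P2=[3,5,0,1,7,1](5)
Move 6: P2 pit4 -> P1=[1,4,4,1,2,5](1) P2=[3,5,0,1,0,2](6)
Move 7: P2 pit0 -> P1=[1,4,4,1,2,5](1) P2=[0,6,1,2,0,2](6)
Move 8: P2 pit5 -> P1=[2,4,4,1,2,5](1) P2=[0,6,1,2,0,0](7)

Answer: 1 7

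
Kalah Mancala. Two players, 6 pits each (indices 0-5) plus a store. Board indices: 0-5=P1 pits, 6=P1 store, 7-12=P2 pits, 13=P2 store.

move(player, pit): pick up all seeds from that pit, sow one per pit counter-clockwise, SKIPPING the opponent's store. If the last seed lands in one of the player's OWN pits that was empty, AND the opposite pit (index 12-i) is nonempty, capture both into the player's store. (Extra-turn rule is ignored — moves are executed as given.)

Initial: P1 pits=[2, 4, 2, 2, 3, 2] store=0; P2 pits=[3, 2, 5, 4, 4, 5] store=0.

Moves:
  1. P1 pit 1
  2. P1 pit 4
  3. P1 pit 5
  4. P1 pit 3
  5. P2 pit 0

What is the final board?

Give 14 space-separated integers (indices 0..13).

Move 1: P1 pit1 -> P1=[2,0,3,3,4,3](0) P2=[3,2,5,4,4,5](0)
Move 2: P1 pit4 -> P1=[2,0,3,3,0,4](1) P2=[4,3,5,4,4,5](0)
Move 3: P1 pit5 -> P1=[2,0,3,3,0,0](2) P2=[5,4,6,4,4,5](0)
Move 4: P1 pit3 -> P1=[2,0,3,0,1,1](3) P2=[5,4,6,4,4,5](0)
Move 5: P2 pit0 -> P1=[2,0,3,0,1,1](3) P2=[0,5,7,5,5,6](0)

Answer: 2 0 3 0 1 1 3 0 5 7 5 5 6 0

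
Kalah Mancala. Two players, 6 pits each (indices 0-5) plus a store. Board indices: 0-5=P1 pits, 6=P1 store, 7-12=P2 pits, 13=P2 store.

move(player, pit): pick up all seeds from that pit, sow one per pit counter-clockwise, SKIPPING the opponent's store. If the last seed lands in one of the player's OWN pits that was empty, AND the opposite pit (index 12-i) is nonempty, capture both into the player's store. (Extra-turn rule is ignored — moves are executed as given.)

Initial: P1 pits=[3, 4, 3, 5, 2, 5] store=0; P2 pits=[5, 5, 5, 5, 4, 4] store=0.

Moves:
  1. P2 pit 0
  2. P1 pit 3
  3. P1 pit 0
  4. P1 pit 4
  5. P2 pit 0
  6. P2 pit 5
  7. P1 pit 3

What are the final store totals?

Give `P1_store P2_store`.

Move 1: P2 pit0 -> P1=[3,4,3,5,2,5](0) P2=[0,6,6,6,5,5](0)
Move 2: P1 pit3 -> P1=[3,4,3,0,3,6](1) P2=[1,7,6,6,5,5](0)
Move 3: P1 pit0 -> P1=[0,5,4,0,3,6](8) P2=[1,7,0,6,5,5](0)
Move 4: P1 pit4 -> P1=[0,5,4,0,0,7](9) P2=[2,7,0,6,5,5](0)
Move 5: P2 pit0 -> P1=[0,5,4,0,0,7](9) P2=[0,8,1,6,5,5](0)
Move 6: P2 pit5 -> P1=[1,6,5,1,0,7](9) P2=[0,8,1,6,5,0](1)
Move 7: P1 pit3 -> P1=[1,6,5,0,0,7](18) P2=[0,0,1,6,5,0](1)

Answer: 18 1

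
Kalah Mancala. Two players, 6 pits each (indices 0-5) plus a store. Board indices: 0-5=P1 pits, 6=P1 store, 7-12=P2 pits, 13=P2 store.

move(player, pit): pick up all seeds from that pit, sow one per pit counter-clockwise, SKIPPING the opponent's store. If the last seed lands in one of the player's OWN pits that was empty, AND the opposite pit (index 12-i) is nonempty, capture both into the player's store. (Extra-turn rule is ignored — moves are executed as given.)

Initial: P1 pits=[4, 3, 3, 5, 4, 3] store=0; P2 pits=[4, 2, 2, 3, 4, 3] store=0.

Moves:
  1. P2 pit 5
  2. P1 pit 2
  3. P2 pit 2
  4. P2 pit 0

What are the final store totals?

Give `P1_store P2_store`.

Move 1: P2 pit5 -> P1=[5,4,3,5,4,3](0) P2=[4,2,2,3,4,0](1)
Move 2: P1 pit2 -> P1=[5,4,0,6,5,4](0) P2=[4,2,2,3,4,0](1)
Move 3: P2 pit2 -> P1=[5,4,0,6,5,4](0) P2=[4,2,0,4,5,0](1)
Move 4: P2 pit0 -> P1=[5,4,0,6,5,4](0) P2=[0,3,1,5,6,0](1)

Answer: 0 1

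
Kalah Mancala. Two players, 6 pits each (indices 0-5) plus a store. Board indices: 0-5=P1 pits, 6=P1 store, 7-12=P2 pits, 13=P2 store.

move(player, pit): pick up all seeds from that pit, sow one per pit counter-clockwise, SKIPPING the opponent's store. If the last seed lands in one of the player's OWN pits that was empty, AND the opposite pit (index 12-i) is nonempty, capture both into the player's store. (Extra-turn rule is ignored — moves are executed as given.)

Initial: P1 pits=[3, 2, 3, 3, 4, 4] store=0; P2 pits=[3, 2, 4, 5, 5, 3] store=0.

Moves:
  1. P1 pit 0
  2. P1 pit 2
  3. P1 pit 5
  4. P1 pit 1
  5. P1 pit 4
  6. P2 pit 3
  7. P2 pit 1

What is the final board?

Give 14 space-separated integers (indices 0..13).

Move 1: P1 pit0 -> P1=[0,3,4,4,4,4](0) P2=[3,2,4,5,5,3](0)
Move 2: P1 pit2 -> P1=[0,3,0,5,5,5](1) P2=[3,2,4,5,5,3](0)
Move 3: P1 pit5 -> P1=[0,3,0,5,5,0](2) P2=[4,3,5,6,5,3](0)
Move 4: P1 pit1 -> P1=[0,0,1,6,6,0](2) P2=[4,3,5,6,5,3](0)
Move 5: P1 pit4 -> P1=[0,0,1,6,0,1](3) P2=[5,4,6,7,5,3](0)
Move 6: P2 pit3 -> P1=[1,1,2,7,0,1](3) P2=[5,4,6,0,6,4](1)
Move 7: P2 pit1 -> P1=[1,1,2,7,0,1](3) P2=[5,0,7,1,7,5](1)

Answer: 1 1 2 7 0 1 3 5 0 7 1 7 5 1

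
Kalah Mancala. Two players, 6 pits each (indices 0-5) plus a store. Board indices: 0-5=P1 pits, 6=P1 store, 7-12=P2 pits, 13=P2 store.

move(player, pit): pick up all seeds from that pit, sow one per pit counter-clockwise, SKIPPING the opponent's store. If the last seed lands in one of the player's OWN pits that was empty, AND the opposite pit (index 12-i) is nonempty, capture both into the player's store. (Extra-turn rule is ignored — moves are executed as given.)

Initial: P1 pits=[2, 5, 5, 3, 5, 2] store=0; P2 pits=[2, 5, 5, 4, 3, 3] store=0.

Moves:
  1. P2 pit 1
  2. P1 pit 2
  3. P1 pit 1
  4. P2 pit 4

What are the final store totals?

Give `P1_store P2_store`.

Answer: 2 2

Derivation:
Move 1: P2 pit1 -> P1=[2,5,5,3,5,2](0) P2=[2,0,6,5,4,4](1)
Move 2: P1 pit2 -> P1=[2,5,0,4,6,3](1) P2=[3,0,6,5,4,4](1)
Move 3: P1 pit1 -> P1=[2,0,1,5,7,4](2) P2=[3,0,6,5,4,4](1)
Move 4: P2 pit4 -> P1=[3,1,1,5,7,4](2) P2=[3,0,6,5,0,5](2)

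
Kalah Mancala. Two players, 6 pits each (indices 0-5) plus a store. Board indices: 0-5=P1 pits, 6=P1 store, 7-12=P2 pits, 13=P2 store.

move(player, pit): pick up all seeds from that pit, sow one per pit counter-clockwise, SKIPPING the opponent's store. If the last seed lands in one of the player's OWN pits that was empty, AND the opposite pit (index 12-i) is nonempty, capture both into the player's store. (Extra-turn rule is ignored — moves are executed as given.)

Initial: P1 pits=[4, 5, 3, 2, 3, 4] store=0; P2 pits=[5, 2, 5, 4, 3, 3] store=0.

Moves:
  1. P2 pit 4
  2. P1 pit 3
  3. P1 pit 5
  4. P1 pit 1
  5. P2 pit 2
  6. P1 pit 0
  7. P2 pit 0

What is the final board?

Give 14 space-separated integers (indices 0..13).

Move 1: P2 pit4 -> P1=[5,5,3,2,3,4](0) P2=[5,2,5,4,0,4](1)
Move 2: P1 pit3 -> P1=[5,5,3,0,4,5](0) P2=[5,2,5,4,0,4](1)
Move 3: P1 pit5 -> P1=[5,5,3,0,4,0](1) P2=[6,3,6,5,0,4](1)
Move 4: P1 pit1 -> P1=[5,0,4,1,5,1](2) P2=[6,3,6,5,0,4](1)
Move 5: P2 pit2 -> P1=[6,1,4,1,5,1](2) P2=[6,3,0,6,1,5](2)
Move 6: P1 pit0 -> P1=[0,2,5,2,6,2](3) P2=[6,3,0,6,1,5](2)
Move 7: P2 pit0 -> P1=[0,2,5,2,6,2](3) P2=[0,4,1,7,2,6](3)

Answer: 0 2 5 2 6 2 3 0 4 1 7 2 6 3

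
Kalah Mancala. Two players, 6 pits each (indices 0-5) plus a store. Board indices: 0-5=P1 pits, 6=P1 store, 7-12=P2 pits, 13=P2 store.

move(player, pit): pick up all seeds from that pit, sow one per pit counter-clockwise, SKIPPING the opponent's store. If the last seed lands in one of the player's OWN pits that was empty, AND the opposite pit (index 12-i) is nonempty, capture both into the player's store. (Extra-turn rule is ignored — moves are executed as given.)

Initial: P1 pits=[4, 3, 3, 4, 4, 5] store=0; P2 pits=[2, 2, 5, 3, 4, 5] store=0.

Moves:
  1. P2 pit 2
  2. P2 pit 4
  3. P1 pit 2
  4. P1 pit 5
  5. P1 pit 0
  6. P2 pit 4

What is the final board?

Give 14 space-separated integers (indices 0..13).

Answer: 0 5 1 6 6 1 3 3 3 1 5 0 8 2

Derivation:
Move 1: P2 pit2 -> P1=[5,3,3,4,4,5](0) P2=[2,2,0,4,5,6](1)
Move 2: P2 pit4 -> P1=[6,4,4,4,4,5](0) P2=[2,2,0,4,0,7](2)
Move 3: P1 pit2 -> P1=[6,4,0,5,5,6](1) P2=[2,2,0,4,0,7](2)
Move 4: P1 pit5 -> P1=[6,4,0,5,5,0](2) P2=[3,3,1,5,1,7](2)
Move 5: P1 pit0 -> P1=[0,5,1,6,6,1](3) P2=[3,3,1,5,1,7](2)
Move 6: P2 pit4 -> P1=[0,5,1,6,6,1](3) P2=[3,3,1,5,0,8](2)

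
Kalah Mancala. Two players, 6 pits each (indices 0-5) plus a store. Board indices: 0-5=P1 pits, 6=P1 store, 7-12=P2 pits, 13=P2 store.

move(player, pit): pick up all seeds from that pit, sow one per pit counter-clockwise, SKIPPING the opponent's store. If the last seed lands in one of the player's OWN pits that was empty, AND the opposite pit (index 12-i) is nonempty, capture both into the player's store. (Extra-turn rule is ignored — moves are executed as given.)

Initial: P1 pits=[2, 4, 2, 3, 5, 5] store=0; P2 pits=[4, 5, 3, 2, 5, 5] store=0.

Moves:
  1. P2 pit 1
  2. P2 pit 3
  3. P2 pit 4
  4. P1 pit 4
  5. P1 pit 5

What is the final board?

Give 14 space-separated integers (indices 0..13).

Answer: 3 5 3 4 0 0 2 6 2 6 2 1 8 3

Derivation:
Move 1: P2 pit1 -> P1=[2,4,2,3,5,5](0) P2=[4,0,4,3,6,6](1)
Move 2: P2 pit3 -> P1=[2,4,2,3,5,5](0) P2=[4,0,4,0,7,7](2)
Move 3: P2 pit4 -> P1=[3,5,3,4,6,5](0) P2=[4,0,4,0,0,8](3)
Move 4: P1 pit4 -> P1=[3,5,3,4,0,6](1) P2=[5,1,5,1,0,8](3)
Move 5: P1 pit5 -> P1=[3,5,3,4,0,0](2) P2=[6,2,6,2,1,8](3)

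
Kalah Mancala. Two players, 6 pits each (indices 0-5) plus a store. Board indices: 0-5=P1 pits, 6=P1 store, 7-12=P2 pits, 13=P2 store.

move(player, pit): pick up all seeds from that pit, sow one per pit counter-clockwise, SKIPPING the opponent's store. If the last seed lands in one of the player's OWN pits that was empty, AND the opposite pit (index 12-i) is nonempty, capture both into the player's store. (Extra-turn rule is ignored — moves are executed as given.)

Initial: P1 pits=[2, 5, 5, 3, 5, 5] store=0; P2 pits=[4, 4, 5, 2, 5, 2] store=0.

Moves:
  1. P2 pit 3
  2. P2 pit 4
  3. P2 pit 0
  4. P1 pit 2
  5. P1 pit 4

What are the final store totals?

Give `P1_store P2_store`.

Answer: 2 8

Derivation:
Move 1: P2 pit3 -> P1=[2,5,5,3,5,5](0) P2=[4,4,5,0,6,3](0)
Move 2: P2 pit4 -> P1=[3,6,6,4,5,5](0) P2=[4,4,5,0,0,4](1)
Move 3: P2 pit0 -> P1=[3,0,6,4,5,5](0) P2=[0,5,6,1,0,4](8)
Move 4: P1 pit2 -> P1=[3,0,0,5,6,6](1) P2=[1,6,6,1,0,4](8)
Move 5: P1 pit4 -> P1=[3,0,0,5,0,7](2) P2=[2,7,7,2,0,4](8)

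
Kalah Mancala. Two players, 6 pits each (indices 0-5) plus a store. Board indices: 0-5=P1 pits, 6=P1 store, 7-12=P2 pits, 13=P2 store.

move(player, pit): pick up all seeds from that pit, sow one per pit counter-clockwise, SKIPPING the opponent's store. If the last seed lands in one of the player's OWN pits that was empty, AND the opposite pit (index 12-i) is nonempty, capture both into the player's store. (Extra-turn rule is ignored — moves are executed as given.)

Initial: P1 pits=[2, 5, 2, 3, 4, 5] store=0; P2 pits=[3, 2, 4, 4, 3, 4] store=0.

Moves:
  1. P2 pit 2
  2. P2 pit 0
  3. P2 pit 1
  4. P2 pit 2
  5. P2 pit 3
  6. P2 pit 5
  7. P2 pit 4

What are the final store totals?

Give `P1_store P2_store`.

Answer: 0 4

Derivation:
Move 1: P2 pit2 -> P1=[2,5,2,3,4,5](0) P2=[3,2,0,5,4,5](1)
Move 2: P2 pit0 -> P1=[2,5,2,3,4,5](0) P2=[0,3,1,6,4,5](1)
Move 3: P2 pit1 -> P1=[2,5,2,3,4,5](0) P2=[0,0,2,7,5,5](1)
Move 4: P2 pit2 -> P1=[2,5,2,3,4,5](0) P2=[0,0,0,8,6,5](1)
Move 5: P2 pit3 -> P1=[3,6,3,4,5,5](0) P2=[0,0,0,0,7,6](2)
Move 6: P2 pit5 -> P1=[4,7,4,5,6,5](0) P2=[0,0,0,0,7,0](3)
Move 7: P2 pit4 -> P1=[5,8,5,6,7,5](0) P2=[0,0,0,0,0,1](4)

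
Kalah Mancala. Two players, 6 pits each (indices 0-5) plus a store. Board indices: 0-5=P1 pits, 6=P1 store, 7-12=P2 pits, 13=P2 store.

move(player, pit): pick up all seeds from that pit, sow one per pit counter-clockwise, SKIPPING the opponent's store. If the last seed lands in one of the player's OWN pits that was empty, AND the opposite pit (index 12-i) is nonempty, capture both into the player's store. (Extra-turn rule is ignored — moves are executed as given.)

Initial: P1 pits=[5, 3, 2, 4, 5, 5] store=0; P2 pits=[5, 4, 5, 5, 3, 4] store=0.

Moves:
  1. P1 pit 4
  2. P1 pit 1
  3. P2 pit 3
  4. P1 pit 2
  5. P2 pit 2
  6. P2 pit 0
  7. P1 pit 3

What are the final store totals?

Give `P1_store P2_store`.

Move 1: P1 pit4 -> P1=[5,3,2,4,0,6](1) P2=[6,5,6,5,3,4](0)
Move 2: P1 pit1 -> P1=[5,0,3,5,0,6](7) P2=[6,0,6,5,3,4](0)
Move 3: P2 pit3 -> P1=[6,1,3,5,0,6](7) P2=[6,0,6,0,4,5](1)
Move 4: P1 pit2 -> P1=[6,1,0,6,1,7](7) P2=[6,0,6,0,4,5](1)
Move 5: P2 pit2 -> P1=[7,2,0,6,1,7](7) P2=[6,0,0,1,5,6](2)
Move 6: P2 pit0 -> P1=[7,2,0,6,1,7](7) P2=[0,1,1,2,6,7](3)
Move 7: P1 pit3 -> P1=[7,2,0,0,2,8](8) P2=[1,2,2,2,6,7](3)

Answer: 8 3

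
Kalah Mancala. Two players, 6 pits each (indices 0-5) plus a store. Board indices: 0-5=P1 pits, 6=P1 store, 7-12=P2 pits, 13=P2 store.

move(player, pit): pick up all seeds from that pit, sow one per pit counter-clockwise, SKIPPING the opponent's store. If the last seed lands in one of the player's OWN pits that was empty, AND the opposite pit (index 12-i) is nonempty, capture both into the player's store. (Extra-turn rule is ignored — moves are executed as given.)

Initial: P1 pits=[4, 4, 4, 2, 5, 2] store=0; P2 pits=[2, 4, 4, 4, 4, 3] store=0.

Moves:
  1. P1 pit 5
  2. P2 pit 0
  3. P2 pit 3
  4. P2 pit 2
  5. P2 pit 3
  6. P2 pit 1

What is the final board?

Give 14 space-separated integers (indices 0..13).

Move 1: P1 pit5 -> P1=[4,4,4,2,5,0](1) P2=[3,4,4,4,4,3](0)
Move 2: P2 pit0 -> P1=[4,4,4,2,5,0](1) P2=[0,5,5,5,4,3](0)
Move 3: P2 pit3 -> P1=[5,5,4,2,5,0](1) P2=[0,5,5,0,5,4](1)
Move 4: P2 pit2 -> P1=[6,5,4,2,5,0](1) P2=[0,5,0,1,6,5](2)
Move 5: P2 pit3 -> P1=[6,5,4,2,5,0](1) P2=[0,5,0,0,7,5](2)
Move 6: P2 pit1 -> P1=[6,5,4,2,5,0](1) P2=[0,0,1,1,8,6](3)

Answer: 6 5 4 2 5 0 1 0 0 1 1 8 6 3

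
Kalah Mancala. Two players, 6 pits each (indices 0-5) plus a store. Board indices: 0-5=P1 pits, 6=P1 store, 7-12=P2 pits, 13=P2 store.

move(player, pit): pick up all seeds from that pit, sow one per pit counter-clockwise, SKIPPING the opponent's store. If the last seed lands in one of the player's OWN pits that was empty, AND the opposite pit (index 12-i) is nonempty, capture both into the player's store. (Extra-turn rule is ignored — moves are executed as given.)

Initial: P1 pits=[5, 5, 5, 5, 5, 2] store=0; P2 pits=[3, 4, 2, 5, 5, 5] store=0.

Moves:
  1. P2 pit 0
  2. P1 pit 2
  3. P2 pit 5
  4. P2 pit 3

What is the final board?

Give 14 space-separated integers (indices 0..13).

Answer: 7 7 2 7 6 3 1 1 5 3 0 6 1 2

Derivation:
Move 1: P2 pit0 -> P1=[5,5,5,5,5,2](0) P2=[0,5,3,6,5,5](0)
Move 2: P1 pit2 -> P1=[5,5,0,6,6,3](1) P2=[1,5,3,6,5,5](0)
Move 3: P2 pit5 -> P1=[6,6,1,7,6,3](1) P2=[1,5,3,6,5,0](1)
Move 4: P2 pit3 -> P1=[7,7,2,7,6,3](1) P2=[1,5,3,0,6,1](2)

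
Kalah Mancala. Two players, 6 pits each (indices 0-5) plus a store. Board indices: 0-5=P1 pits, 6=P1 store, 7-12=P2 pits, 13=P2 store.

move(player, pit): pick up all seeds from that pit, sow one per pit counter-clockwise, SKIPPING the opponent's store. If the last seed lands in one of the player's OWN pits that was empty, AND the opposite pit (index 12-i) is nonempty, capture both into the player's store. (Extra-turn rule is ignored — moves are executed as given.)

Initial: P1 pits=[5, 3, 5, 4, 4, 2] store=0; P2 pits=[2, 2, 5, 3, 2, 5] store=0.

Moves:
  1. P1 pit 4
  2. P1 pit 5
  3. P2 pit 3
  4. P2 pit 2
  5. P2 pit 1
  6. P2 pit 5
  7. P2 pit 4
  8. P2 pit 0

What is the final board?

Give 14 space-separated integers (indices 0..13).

Answer: 8 5 7 5 1 1 2 0 1 2 3 1 2 4

Derivation:
Move 1: P1 pit4 -> P1=[5,3,5,4,0,3](1) P2=[3,3,5,3,2,5](0)
Move 2: P1 pit5 -> P1=[5,3,5,4,0,0](2) P2=[4,4,5,3,2,5](0)
Move 3: P2 pit3 -> P1=[5,3,5,4,0,0](2) P2=[4,4,5,0,3,6](1)
Move 4: P2 pit2 -> P1=[6,3,5,4,0,0](2) P2=[4,4,0,1,4,7](2)
Move 5: P2 pit1 -> P1=[6,3,5,4,0,0](2) P2=[4,0,1,2,5,8](2)
Move 6: P2 pit5 -> P1=[7,4,6,5,1,1](2) P2=[5,0,1,2,5,0](3)
Move 7: P2 pit4 -> P1=[8,5,7,5,1,1](2) P2=[5,0,1,2,0,1](4)
Move 8: P2 pit0 -> P1=[8,5,7,5,1,1](2) P2=[0,1,2,3,1,2](4)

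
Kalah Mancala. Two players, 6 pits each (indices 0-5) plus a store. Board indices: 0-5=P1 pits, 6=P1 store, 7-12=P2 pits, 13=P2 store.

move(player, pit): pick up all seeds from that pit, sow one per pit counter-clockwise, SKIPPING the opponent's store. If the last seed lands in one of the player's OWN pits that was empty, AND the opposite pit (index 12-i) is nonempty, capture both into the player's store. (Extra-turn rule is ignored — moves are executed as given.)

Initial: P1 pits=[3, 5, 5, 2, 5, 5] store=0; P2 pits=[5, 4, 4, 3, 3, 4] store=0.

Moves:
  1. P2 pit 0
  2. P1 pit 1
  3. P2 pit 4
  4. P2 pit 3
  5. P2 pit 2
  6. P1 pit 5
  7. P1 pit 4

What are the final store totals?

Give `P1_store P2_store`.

Move 1: P2 pit0 -> P1=[3,5,5,2,5,5](0) P2=[0,5,5,4,4,5](0)
Move 2: P1 pit1 -> P1=[3,0,6,3,6,6](1) P2=[0,5,5,4,4,5](0)
Move 3: P2 pit4 -> P1=[4,1,6,3,6,6](1) P2=[0,5,5,4,0,6](1)
Move 4: P2 pit3 -> P1=[5,1,6,3,6,6](1) P2=[0,5,5,0,1,7](2)
Move 5: P2 pit2 -> P1=[6,1,6,3,6,6](1) P2=[0,5,0,1,2,8](3)
Move 6: P1 pit5 -> P1=[6,1,6,3,6,0](2) P2=[1,6,1,2,3,8](3)
Move 7: P1 pit4 -> P1=[6,1,6,3,0,1](3) P2=[2,7,2,3,3,8](3)

Answer: 3 3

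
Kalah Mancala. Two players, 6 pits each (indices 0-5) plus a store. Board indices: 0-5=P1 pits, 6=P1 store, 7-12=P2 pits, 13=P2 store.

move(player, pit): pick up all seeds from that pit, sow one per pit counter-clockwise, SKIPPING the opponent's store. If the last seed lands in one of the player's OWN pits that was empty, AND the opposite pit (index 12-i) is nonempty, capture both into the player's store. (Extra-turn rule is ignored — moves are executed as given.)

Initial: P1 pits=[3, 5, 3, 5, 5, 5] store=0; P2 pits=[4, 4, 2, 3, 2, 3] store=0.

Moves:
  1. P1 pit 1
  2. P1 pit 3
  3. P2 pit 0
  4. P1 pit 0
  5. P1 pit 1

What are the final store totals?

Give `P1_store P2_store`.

Answer: 7 0

Derivation:
Move 1: P1 pit1 -> P1=[3,0,4,6,6,6](1) P2=[4,4,2,3,2,3](0)
Move 2: P1 pit3 -> P1=[3,0,4,0,7,7](2) P2=[5,5,3,3,2,3](0)
Move 3: P2 pit0 -> P1=[3,0,4,0,7,7](2) P2=[0,6,4,4,3,4](0)
Move 4: P1 pit0 -> P1=[0,1,5,0,7,7](7) P2=[0,6,0,4,3,4](0)
Move 5: P1 pit1 -> P1=[0,0,6,0,7,7](7) P2=[0,6,0,4,3,4](0)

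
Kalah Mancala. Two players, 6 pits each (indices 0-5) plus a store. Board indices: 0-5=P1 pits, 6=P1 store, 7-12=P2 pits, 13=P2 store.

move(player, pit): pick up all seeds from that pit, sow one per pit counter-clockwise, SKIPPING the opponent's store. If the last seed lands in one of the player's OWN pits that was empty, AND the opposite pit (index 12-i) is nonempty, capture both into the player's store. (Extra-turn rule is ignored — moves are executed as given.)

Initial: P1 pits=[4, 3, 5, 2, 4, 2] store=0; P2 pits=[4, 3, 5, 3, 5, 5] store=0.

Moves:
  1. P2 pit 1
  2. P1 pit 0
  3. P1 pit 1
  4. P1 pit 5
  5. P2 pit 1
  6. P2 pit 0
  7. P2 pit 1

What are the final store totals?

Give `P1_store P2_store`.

Move 1: P2 pit1 -> P1=[4,3,5,2,4,2](0) P2=[4,0,6,4,6,5](0)
Move 2: P1 pit0 -> P1=[0,4,6,3,5,2](0) P2=[4,0,6,4,6,5](0)
Move 3: P1 pit1 -> P1=[0,0,7,4,6,3](0) P2=[4,0,6,4,6,5](0)
Move 4: P1 pit5 -> P1=[0,0,7,4,6,0](1) P2=[5,1,6,4,6,5](0)
Move 5: P2 pit1 -> P1=[0,0,7,4,6,0](1) P2=[5,0,7,4,6,5](0)
Move 6: P2 pit0 -> P1=[0,0,7,4,6,0](1) P2=[0,1,8,5,7,6](0)
Move 7: P2 pit1 -> P1=[0,0,7,4,6,0](1) P2=[0,0,9,5,7,6](0)

Answer: 1 0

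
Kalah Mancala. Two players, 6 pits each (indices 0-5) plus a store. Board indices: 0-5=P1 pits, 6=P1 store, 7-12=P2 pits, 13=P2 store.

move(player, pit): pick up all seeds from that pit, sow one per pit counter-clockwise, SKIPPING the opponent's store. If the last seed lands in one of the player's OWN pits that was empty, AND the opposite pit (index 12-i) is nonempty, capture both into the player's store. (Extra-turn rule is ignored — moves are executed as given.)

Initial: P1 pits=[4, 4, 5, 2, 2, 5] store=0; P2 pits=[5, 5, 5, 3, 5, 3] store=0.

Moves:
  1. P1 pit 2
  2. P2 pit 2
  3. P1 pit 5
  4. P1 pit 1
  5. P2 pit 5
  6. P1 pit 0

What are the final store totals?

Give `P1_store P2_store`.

Answer: 11 2

Derivation:
Move 1: P1 pit2 -> P1=[4,4,0,3,3,6](1) P2=[6,5,5,3,5,3](0)
Move 2: P2 pit2 -> P1=[5,4,0,3,3,6](1) P2=[6,5,0,4,6,4](1)
Move 3: P1 pit5 -> P1=[5,4,0,3,3,0](2) P2=[7,6,1,5,7,4](1)
Move 4: P1 pit1 -> P1=[5,0,1,4,4,0](10) P2=[0,6,1,5,7,4](1)
Move 5: P2 pit5 -> P1=[6,1,2,4,4,0](10) P2=[0,6,1,5,7,0](2)
Move 6: P1 pit0 -> P1=[0,2,3,5,5,1](11) P2=[0,6,1,5,7,0](2)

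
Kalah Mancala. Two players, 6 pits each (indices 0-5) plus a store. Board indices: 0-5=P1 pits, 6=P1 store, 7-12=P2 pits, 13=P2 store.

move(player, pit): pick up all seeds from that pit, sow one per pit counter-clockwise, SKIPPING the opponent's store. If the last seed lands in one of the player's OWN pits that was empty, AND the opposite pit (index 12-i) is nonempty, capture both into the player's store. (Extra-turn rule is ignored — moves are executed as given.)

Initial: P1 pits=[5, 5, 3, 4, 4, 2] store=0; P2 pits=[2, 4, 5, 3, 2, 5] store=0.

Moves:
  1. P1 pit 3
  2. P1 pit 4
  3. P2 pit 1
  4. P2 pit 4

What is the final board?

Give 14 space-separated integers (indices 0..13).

Answer: 6 5 3 0 0 4 2 4 0 7 4 0 7 2

Derivation:
Move 1: P1 pit3 -> P1=[5,5,3,0,5,3](1) P2=[3,4,5,3,2,5](0)
Move 2: P1 pit4 -> P1=[5,5,3,0,0,4](2) P2=[4,5,6,3,2,5](0)
Move 3: P2 pit1 -> P1=[5,5,3,0,0,4](2) P2=[4,0,7,4,3,6](1)
Move 4: P2 pit4 -> P1=[6,5,3,0,0,4](2) P2=[4,0,7,4,0,7](2)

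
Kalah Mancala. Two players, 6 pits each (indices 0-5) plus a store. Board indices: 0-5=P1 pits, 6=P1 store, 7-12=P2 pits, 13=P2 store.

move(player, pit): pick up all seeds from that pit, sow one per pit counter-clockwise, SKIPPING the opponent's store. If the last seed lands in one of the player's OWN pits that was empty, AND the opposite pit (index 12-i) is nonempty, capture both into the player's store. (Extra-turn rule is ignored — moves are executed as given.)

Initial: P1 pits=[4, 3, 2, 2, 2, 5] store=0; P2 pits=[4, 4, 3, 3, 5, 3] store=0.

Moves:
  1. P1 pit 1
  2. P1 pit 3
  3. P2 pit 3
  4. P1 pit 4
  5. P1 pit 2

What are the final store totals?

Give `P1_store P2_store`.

Answer: 2 1

Derivation:
Move 1: P1 pit1 -> P1=[4,0,3,3,3,5](0) P2=[4,4,3,3,5,3](0)
Move 2: P1 pit3 -> P1=[4,0,3,0,4,6](1) P2=[4,4,3,3,5,3](0)
Move 3: P2 pit3 -> P1=[4,0,3,0,4,6](1) P2=[4,4,3,0,6,4](1)
Move 4: P1 pit4 -> P1=[4,0,3,0,0,7](2) P2=[5,5,3,0,6,4](1)
Move 5: P1 pit2 -> P1=[4,0,0,1,1,8](2) P2=[5,5,3,0,6,4](1)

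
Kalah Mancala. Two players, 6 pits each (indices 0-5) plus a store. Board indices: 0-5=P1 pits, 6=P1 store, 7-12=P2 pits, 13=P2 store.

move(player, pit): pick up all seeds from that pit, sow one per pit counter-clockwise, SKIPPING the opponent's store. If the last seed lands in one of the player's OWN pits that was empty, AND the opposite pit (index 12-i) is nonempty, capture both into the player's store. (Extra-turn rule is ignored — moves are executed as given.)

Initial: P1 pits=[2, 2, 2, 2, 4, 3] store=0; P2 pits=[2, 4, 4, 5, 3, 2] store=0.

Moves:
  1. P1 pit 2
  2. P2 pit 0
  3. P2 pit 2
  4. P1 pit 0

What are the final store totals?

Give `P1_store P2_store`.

Move 1: P1 pit2 -> P1=[2,2,0,3,5,3](0) P2=[2,4,4,5,3,2](0)
Move 2: P2 pit0 -> P1=[2,2,0,3,5,3](0) P2=[0,5,5,5,3,2](0)
Move 3: P2 pit2 -> P1=[3,2,0,3,5,3](0) P2=[0,5,0,6,4,3](1)
Move 4: P1 pit0 -> P1=[0,3,1,4,5,3](0) P2=[0,5,0,6,4,3](1)

Answer: 0 1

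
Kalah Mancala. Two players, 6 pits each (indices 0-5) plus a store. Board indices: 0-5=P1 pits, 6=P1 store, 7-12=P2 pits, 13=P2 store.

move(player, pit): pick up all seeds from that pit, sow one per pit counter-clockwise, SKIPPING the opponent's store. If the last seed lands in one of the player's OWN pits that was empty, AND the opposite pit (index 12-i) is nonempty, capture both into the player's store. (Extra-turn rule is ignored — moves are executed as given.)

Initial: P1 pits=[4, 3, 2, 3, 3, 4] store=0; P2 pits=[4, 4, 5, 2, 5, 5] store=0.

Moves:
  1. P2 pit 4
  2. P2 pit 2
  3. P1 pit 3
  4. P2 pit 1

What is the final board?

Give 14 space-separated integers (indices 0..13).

Answer: 6 4 3 0 4 5 1 4 0 1 4 2 8 2

Derivation:
Move 1: P2 pit4 -> P1=[5,4,3,3,3,4](0) P2=[4,4,5,2,0,6](1)
Move 2: P2 pit2 -> P1=[6,4,3,3,3,4](0) P2=[4,4,0,3,1,7](2)
Move 3: P1 pit3 -> P1=[6,4,3,0,4,5](1) P2=[4,4,0,3,1,7](2)
Move 4: P2 pit1 -> P1=[6,4,3,0,4,5](1) P2=[4,0,1,4,2,8](2)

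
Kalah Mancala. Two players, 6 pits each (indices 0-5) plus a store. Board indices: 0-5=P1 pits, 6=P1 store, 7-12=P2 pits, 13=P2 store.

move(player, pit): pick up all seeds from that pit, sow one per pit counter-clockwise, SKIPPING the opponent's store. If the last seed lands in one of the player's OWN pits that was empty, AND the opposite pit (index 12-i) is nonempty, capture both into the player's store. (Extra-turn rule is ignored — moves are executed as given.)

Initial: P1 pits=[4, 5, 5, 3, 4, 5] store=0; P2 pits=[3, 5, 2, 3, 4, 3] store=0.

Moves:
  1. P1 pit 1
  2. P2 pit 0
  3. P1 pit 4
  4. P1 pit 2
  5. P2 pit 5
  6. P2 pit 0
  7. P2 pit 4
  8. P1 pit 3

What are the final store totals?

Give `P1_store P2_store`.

Move 1: P1 pit1 -> P1=[4,0,6,4,5,6](1) P2=[3,5,2,3,4,3](0)
Move 2: P2 pit0 -> P1=[4,0,6,4,5,6](1) P2=[0,6,3,4,4,3](0)
Move 3: P1 pit4 -> P1=[4,0,6,4,0,7](2) P2=[1,7,4,4,4,3](0)
Move 4: P1 pit2 -> P1=[4,0,0,5,1,8](3) P2=[2,8,4,4,4,3](0)
Move 5: P2 pit5 -> P1=[5,1,0,5,1,8](3) P2=[2,8,4,4,4,0](1)
Move 6: P2 pit0 -> P1=[5,1,0,5,1,8](3) P2=[0,9,5,4,4,0](1)
Move 7: P2 pit4 -> P1=[6,2,0,5,1,8](3) P2=[0,9,5,4,0,1](2)
Move 8: P1 pit3 -> P1=[6,2,0,0,2,9](4) P2=[1,10,5,4,0,1](2)

Answer: 4 2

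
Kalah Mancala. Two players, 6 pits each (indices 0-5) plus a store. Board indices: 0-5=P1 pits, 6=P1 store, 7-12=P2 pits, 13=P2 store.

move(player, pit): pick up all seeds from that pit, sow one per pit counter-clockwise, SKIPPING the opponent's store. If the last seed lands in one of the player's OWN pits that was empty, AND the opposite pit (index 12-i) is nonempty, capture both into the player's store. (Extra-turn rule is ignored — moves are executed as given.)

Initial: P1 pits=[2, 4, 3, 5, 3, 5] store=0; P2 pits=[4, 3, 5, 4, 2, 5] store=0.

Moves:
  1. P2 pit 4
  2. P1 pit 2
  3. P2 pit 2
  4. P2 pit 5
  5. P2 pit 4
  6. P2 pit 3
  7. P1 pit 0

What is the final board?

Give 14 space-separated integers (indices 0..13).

Answer: 0 7 1 7 5 7 0 4 3 0 0 1 1 9

Derivation:
Move 1: P2 pit4 -> P1=[2,4,3,5,3,5](0) P2=[4,3,5,4,0,6](1)
Move 2: P1 pit2 -> P1=[2,4,0,6,4,6](0) P2=[4,3,5,4,0,6](1)
Move 3: P2 pit2 -> P1=[3,4,0,6,4,6](0) P2=[4,3,0,5,1,7](2)
Move 4: P2 pit5 -> P1=[4,5,1,7,5,7](0) P2=[4,3,0,5,1,0](3)
Move 5: P2 pit4 -> P1=[0,5,1,7,5,7](0) P2=[4,3,0,5,0,0](8)
Move 6: P2 pit3 -> P1=[1,6,1,7,5,7](0) P2=[4,3,0,0,1,1](9)
Move 7: P1 pit0 -> P1=[0,7,1,7,5,7](0) P2=[4,3,0,0,1,1](9)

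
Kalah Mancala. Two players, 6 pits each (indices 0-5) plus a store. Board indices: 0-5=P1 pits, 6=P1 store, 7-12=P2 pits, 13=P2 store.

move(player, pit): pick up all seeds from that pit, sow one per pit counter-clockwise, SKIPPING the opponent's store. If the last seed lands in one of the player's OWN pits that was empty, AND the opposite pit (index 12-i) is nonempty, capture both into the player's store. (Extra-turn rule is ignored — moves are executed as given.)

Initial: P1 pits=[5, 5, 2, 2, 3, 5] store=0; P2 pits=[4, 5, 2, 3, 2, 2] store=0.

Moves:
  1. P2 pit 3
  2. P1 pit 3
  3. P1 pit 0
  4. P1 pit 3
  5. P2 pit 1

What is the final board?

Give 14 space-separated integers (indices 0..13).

Move 1: P2 pit3 -> P1=[5,5,2,2,3,5](0) P2=[4,5,2,0,3,3](1)
Move 2: P1 pit3 -> P1=[5,5,2,0,4,6](0) P2=[4,5,2,0,3,3](1)
Move 3: P1 pit0 -> P1=[0,6,3,1,5,7](0) P2=[4,5,2,0,3,3](1)
Move 4: P1 pit3 -> P1=[0,6,3,0,6,7](0) P2=[4,5,2,0,3,3](1)
Move 5: P2 pit1 -> P1=[0,6,3,0,6,7](0) P2=[4,0,3,1,4,4](2)

Answer: 0 6 3 0 6 7 0 4 0 3 1 4 4 2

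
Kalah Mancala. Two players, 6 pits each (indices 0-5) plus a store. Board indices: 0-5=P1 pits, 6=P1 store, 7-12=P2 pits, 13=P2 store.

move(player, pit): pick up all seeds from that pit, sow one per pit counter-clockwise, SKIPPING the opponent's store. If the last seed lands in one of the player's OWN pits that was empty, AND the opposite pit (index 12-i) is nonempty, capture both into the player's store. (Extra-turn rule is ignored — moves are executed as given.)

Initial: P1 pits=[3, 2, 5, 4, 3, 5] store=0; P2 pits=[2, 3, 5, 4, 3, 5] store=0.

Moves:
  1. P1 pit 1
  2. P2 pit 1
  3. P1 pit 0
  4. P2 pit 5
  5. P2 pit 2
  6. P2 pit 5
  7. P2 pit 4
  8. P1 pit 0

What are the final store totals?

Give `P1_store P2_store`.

Answer: 0 4

Derivation:
Move 1: P1 pit1 -> P1=[3,0,6,5,3,5](0) P2=[2,3,5,4,3,5](0)
Move 2: P2 pit1 -> P1=[3,0,6,5,3,5](0) P2=[2,0,6,5,4,5](0)
Move 3: P1 pit0 -> P1=[0,1,7,6,3,5](0) P2=[2,0,6,5,4,5](0)
Move 4: P2 pit5 -> P1=[1,2,8,7,3,5](0) P2=[2,0,6,5,4,0](1)
Move 5: P2 pit2 -> P1=[2,3,8,7,3,5](0) P2=[2,0,0,6,5,1](2)
Move 6: P2 pit5 -> P1=[2,3,8,7,3,5](0) P2=[2,0,0,6,5,0](3)
Move 7: P2 pit4 -> P1=[3,4,9,7,3,5](0) P2=[2,0,0,6,0,1](4)
Move 8: P1 pit0 -> P1=[0,5,10,8,3,5](0) P2=[2,0,0,6,0,1](4)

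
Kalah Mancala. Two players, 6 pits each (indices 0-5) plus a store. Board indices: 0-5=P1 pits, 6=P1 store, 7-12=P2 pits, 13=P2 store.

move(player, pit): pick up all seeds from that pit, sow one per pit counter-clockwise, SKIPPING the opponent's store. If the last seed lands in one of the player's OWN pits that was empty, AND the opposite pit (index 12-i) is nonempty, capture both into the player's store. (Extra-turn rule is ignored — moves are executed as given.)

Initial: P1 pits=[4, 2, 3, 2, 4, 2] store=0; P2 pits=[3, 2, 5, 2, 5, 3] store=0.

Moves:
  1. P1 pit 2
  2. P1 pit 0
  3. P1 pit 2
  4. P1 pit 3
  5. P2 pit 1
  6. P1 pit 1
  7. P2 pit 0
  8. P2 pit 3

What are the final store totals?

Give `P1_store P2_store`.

Answer: 1 1

Derivation:
Move 1: P1 pit2 -> P1=[4,2,0,3,5,3](0) P2=[3,2,5,2,5,3](0)
Move 2: P1 pit0 -> P1=[0,3,1,4,6,3](0) P2=[3,2,5,2,5,3](0)
Move 3: P1 pit2 -> P1=[0,3,0,5,6,3](0) P2=[3,2,5,2,5,3](0)
Move 4: P1 pit3 -> P1=[0,3,0,0,7,4](1) P2=[4,3,5,2,5,3](0)
Move 5: P2 pit1 -> P1=[0,3,0,0,7,4](1) P2=[4,0,6,3,6,3](0)
Move 6: P1 pit1 -> P1=[0,0,1,1,8,4](1) P2=[4,0,6,3,6,3](0)
Move 7: P2 pit0 -> P1=[0,0,1,1,8,4](1) P2=[0,1,7,4,7,3](0)
Move 8: P2 pit3 -> P1=[1,0,1,1,8,4](1) P2=[0,1,7,0,8,4](1)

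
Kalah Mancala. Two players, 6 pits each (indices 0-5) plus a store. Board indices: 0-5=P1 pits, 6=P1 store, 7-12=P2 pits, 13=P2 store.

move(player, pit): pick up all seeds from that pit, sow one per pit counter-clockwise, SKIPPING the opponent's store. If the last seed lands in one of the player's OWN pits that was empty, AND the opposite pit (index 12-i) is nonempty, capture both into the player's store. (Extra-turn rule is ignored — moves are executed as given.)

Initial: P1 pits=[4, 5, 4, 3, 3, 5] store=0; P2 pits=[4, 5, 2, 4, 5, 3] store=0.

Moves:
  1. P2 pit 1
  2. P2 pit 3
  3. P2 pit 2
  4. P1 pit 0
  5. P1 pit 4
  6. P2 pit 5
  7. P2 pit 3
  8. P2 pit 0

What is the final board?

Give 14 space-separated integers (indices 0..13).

Answer: 0 8 6 5 1 7 1 0 2 1 1 10 0 5

Derivation:
Move 1: P2 pit1 -> P1=[4,5,4,3,3,5](0) P2=[4,0,3,5,6,4](1)
Move 2: P2 pit3 -> P1=[5,6,4,3,3,5](0) P2=[4,0,3,0,7,5](2)
Move 3: P2 pit2 -> P1=[5,6,4,3,3,5](0) P2=[4,0,0,1,8,6](2)
Move 4: P1 pit0 -> P1=[0,7,5,4,4,6](0) P2=[4,0,0,1,8,6](2)
Move 5: P1 pit4 -> P1=[0,7,5,4,0,7](1) P2=[5,1,0,1,8,6](2)
Move 6: P2 pit5 -> P1=[1,8,6,5,1,7](1) P2=[5,1,0,1,8,0](3)
Move 7: P2 pit3 -> P1=[1,8,6,5,1,7](1) P2=[5,1,0,0,9,0](3)
Move 8: P2 pit0 -> P1=[0,8,6,5,1,7](1) P2=[0,2,1,1,10,0](5)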